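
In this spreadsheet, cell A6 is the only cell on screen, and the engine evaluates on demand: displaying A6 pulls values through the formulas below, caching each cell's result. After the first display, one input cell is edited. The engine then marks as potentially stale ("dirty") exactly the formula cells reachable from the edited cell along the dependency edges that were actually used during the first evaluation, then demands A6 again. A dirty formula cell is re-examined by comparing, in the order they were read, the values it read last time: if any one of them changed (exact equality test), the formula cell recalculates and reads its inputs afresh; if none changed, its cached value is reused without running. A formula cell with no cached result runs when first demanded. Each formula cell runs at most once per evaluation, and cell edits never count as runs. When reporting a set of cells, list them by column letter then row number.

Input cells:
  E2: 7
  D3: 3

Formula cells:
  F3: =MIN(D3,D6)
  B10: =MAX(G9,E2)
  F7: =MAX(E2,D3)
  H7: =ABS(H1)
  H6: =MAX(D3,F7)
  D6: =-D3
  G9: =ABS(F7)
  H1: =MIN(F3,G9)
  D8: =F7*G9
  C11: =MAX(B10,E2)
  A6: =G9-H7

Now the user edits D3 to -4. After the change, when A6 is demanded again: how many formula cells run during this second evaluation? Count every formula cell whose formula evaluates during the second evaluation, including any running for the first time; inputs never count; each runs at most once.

Initial pass — values computed on the first demand:
  D6 = -(3) = -3
  F3 = MIN(3, -3) = -3
  F7 = MAX(7, 3) = 7
  G9 = ABS(7) = 7
  H1 = MIN(-3, 7) = -3
  H7 = ABS(-3) = 3
  A6 = 7 - 3 = 4

Second demand — change propagation:
  D6: re-runs because D3 3->-4; new result 4.
  F3: re-runs because D3 3->-4; D6 -3->4; new result -4.
  F7: re-runs because D3 3->-4; new result 7 (unchanged).
  G9: re-examined; everything it read last time is the same (F7 unchanged) — cache 7 kept, no run.
  H1: re-runs because F3 -3->-4; new result -4.
  H7: re-runs because H1 -3->-4; new result 4.
  A6: re-runs because H7 3->4; new result 3.

The important point: at G9 every value read last time is unchanged, so the dirty flag clears without a run.

Run set: A6, D6, F3, F7, H1, H7 (6 run).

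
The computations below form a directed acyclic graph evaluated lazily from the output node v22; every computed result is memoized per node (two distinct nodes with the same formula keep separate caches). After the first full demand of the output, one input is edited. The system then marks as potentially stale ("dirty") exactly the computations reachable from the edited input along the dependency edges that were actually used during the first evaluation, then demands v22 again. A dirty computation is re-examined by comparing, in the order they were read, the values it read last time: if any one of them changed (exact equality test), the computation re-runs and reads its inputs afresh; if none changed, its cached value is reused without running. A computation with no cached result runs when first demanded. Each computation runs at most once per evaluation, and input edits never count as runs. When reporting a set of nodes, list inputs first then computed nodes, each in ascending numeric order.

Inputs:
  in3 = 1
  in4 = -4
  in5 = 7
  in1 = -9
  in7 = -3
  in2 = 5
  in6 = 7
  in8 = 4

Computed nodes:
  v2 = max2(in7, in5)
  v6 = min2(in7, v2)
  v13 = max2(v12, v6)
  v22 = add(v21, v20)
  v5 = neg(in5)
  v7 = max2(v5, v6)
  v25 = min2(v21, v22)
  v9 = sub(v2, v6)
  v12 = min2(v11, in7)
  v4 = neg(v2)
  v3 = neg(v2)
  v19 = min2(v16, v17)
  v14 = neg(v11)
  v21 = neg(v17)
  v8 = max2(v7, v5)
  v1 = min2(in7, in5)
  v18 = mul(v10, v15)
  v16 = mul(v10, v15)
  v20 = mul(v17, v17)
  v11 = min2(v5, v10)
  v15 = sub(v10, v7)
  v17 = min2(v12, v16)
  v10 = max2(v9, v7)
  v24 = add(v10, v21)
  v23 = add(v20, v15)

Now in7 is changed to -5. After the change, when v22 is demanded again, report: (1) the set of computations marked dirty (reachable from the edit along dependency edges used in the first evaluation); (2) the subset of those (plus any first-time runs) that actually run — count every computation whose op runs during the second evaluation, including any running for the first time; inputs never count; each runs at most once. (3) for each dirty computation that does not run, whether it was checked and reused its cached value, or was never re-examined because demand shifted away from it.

The edit dirties: v2, v6, v7, v9, v10, v11, v12, v15, v16, v17, v20, v21, v22.
10 computations run: v2, v6, v7, v9, v10, v11, v12, v15, v16, v17.
Cache hits after checking: v20, v21, v22.
Note where the cutoff bites: v20 is checked, finds nothing changed, and keeps its cache.

First demand of the output computes:
  v2 = max2(-3, 7) = 7
  v5 = neg(7) = -7
  v6 = min2(-3, 7) = -3
  v7 = max2(-7, -3) = -3
  v9 = sub(7, -3) = 10
  v10 = max2(10, -3) = 10
  v11 = min2(-7, 10) = -7
  v12 = min2(-7, -3) = -7
  v15 = sub(10, -3) = 13
  v16 = mul(10, 13) = 130
  v17 = min2(-7, 130) = -7
  v20 = mul(-7, -7) = 49
  v21 = neg(-7) = 7
  v22 = add(7, 49) = 56

After the edit, cleaning proceeds:
  v2: a read changed (in7 -3->-5) — executes, giving 7 — identical to its old value.
  v6: a read changed (in7 -3->-5) — executes, giving -5.
  v7: a read changed (v6 -3->-5) — executes, giving -5.
  v9: a read changed (v6 -3->-5) — executes, giving 12.
  v10: a read changed (v9 10->12; v7 -3->-5) — executes, giving 12.
  v11: a read changed (v10 10->12) — executes, giving -7 — identical to its old value.
  v12: a read changed (in7 -3->-5) — executes, giving -7 — identical to its old value.
  v15: a read changed (v10 10->12; v7 -3->-5) — executes, giving 17.
  v16: a read changed (v10 10->12; v15 13->17) — executes, giving 204.
  v17: a read changed (v16 130->204) — executes, giving -7 — identical to its old value.
  v20: dirty, but its reads are unchanged (v17 unchanged, v17 unchanged); cached 49 stands.
  v21: dirty, but its reads are unchanged (v17 unchanged); cached 7 stands.
  v22: dirty, but its reads are unchanged (v21 unchanged, v20 unchanged); cached 56 stands.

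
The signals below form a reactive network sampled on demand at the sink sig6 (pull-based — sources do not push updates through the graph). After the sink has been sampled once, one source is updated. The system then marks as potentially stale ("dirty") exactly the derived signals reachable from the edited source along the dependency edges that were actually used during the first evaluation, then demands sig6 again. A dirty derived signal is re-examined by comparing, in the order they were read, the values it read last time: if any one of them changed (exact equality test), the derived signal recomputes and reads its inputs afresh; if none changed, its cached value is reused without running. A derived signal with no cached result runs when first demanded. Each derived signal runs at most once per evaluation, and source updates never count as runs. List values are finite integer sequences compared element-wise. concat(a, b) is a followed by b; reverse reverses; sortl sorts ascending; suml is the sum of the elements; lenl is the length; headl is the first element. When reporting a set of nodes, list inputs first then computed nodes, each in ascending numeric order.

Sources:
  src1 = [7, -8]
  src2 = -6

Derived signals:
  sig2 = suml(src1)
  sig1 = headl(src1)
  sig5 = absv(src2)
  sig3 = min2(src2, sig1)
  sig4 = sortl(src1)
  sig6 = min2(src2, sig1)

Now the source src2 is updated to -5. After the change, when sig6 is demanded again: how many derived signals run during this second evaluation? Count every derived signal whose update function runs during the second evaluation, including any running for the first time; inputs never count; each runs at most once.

Initial pass — values computed on the first demand:
  sig1 = headl([7, -8]) = 7
  sig6 = min2(-6, 7) = -6

Second demand — change propagation:
  sig6: re-runs because src2 -6->-5; new result -5.

Run set: sig6 (1 run).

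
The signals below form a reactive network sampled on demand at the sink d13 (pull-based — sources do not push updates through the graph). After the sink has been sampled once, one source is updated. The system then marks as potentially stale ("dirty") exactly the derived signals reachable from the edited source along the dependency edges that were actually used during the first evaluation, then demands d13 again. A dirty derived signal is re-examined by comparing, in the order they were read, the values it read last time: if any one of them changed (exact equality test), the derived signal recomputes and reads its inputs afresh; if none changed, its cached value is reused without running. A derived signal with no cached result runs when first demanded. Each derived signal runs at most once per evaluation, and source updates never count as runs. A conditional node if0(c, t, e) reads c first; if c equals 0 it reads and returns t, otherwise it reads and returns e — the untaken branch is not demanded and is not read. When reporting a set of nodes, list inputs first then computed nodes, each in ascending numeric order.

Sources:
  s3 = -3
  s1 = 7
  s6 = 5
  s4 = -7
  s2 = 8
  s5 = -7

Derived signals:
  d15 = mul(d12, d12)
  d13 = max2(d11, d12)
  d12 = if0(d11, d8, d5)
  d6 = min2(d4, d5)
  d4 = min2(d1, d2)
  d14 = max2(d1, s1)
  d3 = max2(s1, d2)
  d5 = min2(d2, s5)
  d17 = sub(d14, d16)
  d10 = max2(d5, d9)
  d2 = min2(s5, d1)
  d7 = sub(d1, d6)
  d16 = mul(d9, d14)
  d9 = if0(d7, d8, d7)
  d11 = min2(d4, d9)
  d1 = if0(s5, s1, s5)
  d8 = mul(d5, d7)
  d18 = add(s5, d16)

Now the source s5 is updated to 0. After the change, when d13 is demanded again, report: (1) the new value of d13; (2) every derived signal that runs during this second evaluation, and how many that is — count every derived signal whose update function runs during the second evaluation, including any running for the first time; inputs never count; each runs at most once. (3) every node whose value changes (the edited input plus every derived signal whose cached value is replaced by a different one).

d13 now evaluates to 0.
Run set: d1, d2, d4, d5, d6, d7, d8, d9, d11, d12, d13 (11 run).
Changed values: s5, d1, d2, d4, d5, d6, d7, d9, d11, d12, d13.

Initial pass — values computed on the first demand:
  d1 = if0(s5=-7 -> else branch s5) = -7
  d2 = min2(-7, -7) = -7
  d4 = min2(-7, -7) = -7
  d5 = min2(-7, -7) = -7
  d6 = min2(-7, -7) = -7
  d7 = sub(-7, -7) = 0
  d8 = mul(-7, 0) = 0
  d9 = if0(d7=0 -> then branch d8) = 0
  d11 = min2(-7, 0) = -7
  d12 = if0(d11=-7 -> else branch d5) = -7
  d13 = max2(-7, -7) = -7

Second demand — change propagation:
  d1: re-runs because s5 -7->0; s5 -7->0; new result 7.
  d2: re-runs because s5 -7->0; d1 -7->7; new result 0.
  d4: re-runs because d1 -7->7; d2 -7->0; new result 0.
  d5: re-runs because d2 -7->0; s5 -7->0; new result 0.
  d6: re-runs because d4 -7->0; d5 -7->0; new result 0.
  d7: re-runs because d1 -7->7; d6 -7->0; new result 7.
  d8: re-runs because d5 -7->0; d7 0->7; new result 0 (unchanged).
  d9: re-runs because d7 0->7; new result 7.
  d11: re-runs because d4 -7->0; d9 0->7; new result 0.
  d12: re-runs because d11 -7->0; d5 -7->0; new result 0.
  d13: re-runs because d11 -7->0; d12 -7->0; new result 0.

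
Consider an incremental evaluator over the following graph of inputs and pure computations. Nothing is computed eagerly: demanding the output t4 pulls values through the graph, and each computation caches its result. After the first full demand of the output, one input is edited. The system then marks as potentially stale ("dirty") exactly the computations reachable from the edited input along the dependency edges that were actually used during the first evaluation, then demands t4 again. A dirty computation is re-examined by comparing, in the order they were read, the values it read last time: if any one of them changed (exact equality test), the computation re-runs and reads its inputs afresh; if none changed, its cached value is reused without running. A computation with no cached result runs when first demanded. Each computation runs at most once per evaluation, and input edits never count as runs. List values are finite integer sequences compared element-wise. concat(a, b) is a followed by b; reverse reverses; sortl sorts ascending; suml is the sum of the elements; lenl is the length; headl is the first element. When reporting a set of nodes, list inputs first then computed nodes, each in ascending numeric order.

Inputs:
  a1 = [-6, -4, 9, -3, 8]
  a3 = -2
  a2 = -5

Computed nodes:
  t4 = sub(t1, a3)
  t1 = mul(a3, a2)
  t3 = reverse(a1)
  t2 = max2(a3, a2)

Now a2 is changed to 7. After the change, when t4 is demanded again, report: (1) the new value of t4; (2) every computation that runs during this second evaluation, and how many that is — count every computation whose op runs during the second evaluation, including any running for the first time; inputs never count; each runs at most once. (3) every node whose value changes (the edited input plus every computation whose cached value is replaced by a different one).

t4 now evaluates to -12.
Run set: t1, t4 (2 run).
Changed values: a2, t1, t4.

Initial pass — values computed on the first demand:
  t1 = mul(-2, -5) = 10
  t4 = sub(10, -2) = 12

Second demand — change propagation:
  t1: re-runs because a2 -5->7; new result -14.
  t4: re-runs because t1 10->-14; new result -12.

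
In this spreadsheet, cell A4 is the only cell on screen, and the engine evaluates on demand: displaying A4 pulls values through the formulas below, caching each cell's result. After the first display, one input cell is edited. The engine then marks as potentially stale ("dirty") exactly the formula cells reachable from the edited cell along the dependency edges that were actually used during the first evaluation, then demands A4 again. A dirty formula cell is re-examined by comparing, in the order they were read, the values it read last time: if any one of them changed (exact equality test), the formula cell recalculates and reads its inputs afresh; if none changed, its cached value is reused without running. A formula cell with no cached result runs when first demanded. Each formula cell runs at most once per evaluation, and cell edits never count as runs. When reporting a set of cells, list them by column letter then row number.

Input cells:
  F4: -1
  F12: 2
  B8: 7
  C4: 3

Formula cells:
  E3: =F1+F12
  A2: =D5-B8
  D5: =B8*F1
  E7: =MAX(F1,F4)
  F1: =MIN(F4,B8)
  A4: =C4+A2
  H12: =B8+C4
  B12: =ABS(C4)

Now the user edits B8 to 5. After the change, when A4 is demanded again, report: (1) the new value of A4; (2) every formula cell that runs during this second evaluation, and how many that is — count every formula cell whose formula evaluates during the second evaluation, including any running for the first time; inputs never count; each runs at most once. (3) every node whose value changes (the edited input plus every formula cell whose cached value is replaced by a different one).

A4 now evaluates to -7.
Run set: A2, A4, D5, F1 (4 run).
Changed values: A2, A4, B8, D5.

Initial pass — values computed on the first demand:
  F1 = MIN(-1, 7) = -1
  D5 = 7 * -1 = -7
  A2 = -7 - 7 = -14
  A4 = 3 + -14 = -11

Second demand — change propagation:
  F1: re-runs because B8 7->5; new result -1 (unchanged).
  D5: re-runs because B8 7->5; new result -5.
  A2: re-runs because D5 -7->-5; B8 7->5; new result -10.
  A4: re-runs because A2 -14->-10; new result -7.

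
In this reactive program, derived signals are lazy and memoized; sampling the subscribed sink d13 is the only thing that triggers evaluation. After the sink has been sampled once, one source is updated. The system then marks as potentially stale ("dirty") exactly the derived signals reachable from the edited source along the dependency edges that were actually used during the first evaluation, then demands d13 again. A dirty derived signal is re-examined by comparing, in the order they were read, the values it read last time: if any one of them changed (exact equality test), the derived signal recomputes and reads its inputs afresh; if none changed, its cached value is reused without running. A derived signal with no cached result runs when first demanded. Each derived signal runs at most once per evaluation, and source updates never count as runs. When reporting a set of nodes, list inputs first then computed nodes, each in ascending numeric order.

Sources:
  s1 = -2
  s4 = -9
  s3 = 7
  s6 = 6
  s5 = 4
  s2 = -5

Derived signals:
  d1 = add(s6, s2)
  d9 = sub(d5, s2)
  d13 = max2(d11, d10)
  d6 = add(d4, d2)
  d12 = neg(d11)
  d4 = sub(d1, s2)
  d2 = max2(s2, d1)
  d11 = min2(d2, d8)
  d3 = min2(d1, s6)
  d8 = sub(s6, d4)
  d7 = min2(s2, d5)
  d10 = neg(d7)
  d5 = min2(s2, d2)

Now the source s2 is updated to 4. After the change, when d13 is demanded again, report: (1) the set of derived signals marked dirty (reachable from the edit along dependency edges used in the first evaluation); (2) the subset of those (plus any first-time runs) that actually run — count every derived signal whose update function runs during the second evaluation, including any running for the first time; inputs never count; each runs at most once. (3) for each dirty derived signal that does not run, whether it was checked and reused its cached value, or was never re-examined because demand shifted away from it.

The edit dirties: d1, d2, d4, d5, d7, d8, d10, d11, d13.
8 derived signals run: d1, d2, d4, d5, d7, d10, d11, d13.
Cache hits after checking: d8.
Note where the cutoff bites: d8 is checked, finds nothing changed, and keeps its cache.

First demand of the output computes:
  d1 = add(6, -5) = 1
  d2 = max2(-5, 1) = 1
  d4 = sub(1, -5) = 6
  d5 = min2(-5, 1) = -5
  d7 = min2(-5, -5) = -5
  d8 = sub(6, 6) = 0
  d10 = neg(-5) = 5
  d11 = min2(1, 0) = 0
  d13 = max2(0, 5) = 5

After the edit, cleaning proceeds:
  d1: a read changed (s2 -5->4) — executes, giving 10.
  d2: a read changed (s2 -5->4; d1 1->10) — executes, giving 10.
  d4: a read changed (d1 1->10; s2 -5->4) — executes, giving 6 — identical to its old value.
  d5: a read changed (s2 -5->4; d2 1->10) — executes, giving 4.
  d7: a read changed (s2 -5->4; d5 -5->4) — executes, giving 4.
  d8: dirty, but its reads are unchanged (s6 unchanged, d4 unchanged); cached 0 stands.
  d10: a read changed (d7 -5->4) — executes, giving -4.
  d11: a read changed (d2 1->10) — executes, giving 0 — identical to its old value.
  d13: a read changed (d10 5->-4) — executes, giving 0.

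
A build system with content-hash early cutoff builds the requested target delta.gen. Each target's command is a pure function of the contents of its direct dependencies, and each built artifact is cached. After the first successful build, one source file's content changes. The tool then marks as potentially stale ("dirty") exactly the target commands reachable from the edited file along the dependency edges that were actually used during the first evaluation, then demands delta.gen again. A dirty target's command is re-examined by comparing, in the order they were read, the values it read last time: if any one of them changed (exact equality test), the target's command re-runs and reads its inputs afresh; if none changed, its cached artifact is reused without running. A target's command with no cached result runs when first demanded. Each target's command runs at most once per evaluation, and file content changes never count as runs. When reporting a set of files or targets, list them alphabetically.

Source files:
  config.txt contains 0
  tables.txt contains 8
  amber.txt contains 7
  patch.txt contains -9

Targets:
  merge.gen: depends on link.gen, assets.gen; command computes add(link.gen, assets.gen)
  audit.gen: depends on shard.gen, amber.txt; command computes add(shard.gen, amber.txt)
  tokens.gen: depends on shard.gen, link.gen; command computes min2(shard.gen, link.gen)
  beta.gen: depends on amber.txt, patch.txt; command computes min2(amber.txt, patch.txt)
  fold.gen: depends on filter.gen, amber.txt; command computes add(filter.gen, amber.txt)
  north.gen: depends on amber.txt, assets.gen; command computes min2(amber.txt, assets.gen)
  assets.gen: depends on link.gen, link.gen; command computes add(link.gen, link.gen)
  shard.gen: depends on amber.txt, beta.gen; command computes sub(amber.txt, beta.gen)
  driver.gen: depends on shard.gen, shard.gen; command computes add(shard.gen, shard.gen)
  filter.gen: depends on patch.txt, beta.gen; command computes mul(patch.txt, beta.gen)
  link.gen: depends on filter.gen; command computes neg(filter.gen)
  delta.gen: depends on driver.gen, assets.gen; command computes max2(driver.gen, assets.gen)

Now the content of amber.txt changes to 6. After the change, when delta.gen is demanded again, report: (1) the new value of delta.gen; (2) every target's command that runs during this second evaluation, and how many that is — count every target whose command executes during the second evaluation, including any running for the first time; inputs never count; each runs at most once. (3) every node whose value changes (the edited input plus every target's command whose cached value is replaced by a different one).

First evaluation (everything demanded from the output):
  beta.gen = min2(7, -9) = -9
  filter.gen = mul(-9, -9) = 81
  link.gen = neg(81) = -81
  assets.gen = add(-81, -81) = -162
  shard.gen = sub(7, -9) = 16
  driver.gen = add(16, 16) = 32
  delta.gen = max2(32, -162) = 32

Propagation after the edit:
  beta.gen: runs — amber.txt 7->6; result -9 (same value as before).
  filter.gen: checked — values it read are unchanged (patch.txt unchanged, beta.gen unchanged); reused cached 81 without running.
  link.gen: checked — values it read are unchanged (filter.gen unchanged); reused cached -81 without running.
  assets.gen: checked — values it read are unchanged (link.gen unchanged, link.gen unchanged); reused cached -162 without running.
  shard.gen: runs — amber.txt 7->6; result 15.
  driver.gen: runs — shard.gen 16->15; shard.gen 16->15; result 30.
  delta.gen: runs — driver.gen 32->30; result 30.

Key observation: the cutoff stops propagation at filter.gen — its inputs' values are unchanged, so it reuses its cache.

New value of delta.gen: 30.
Target commands that run: beta.gen, delta.gen, driver.gen, shard.gen — 4 in total.
Values that change: amber.txt, delta.gen, driver.gen, shard.gen.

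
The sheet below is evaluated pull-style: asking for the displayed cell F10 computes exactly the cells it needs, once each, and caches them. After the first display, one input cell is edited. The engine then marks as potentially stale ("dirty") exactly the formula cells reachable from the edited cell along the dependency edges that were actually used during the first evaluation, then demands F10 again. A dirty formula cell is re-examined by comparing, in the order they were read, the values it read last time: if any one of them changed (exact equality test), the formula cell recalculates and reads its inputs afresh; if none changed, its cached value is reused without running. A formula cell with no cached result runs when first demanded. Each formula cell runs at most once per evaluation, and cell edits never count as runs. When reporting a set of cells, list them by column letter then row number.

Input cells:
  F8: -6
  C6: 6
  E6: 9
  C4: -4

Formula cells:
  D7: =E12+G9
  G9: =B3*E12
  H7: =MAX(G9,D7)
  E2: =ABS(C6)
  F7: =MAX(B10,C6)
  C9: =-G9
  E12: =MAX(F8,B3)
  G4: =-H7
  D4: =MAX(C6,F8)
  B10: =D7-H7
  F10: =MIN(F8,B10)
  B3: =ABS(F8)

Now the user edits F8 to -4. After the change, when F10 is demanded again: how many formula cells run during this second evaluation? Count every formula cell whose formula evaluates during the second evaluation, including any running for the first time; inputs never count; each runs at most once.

7 formula cells run: B3, B10, D7, E12, F10, G9, H7.

First demand of the output computes:
  B3 = ABS(-6) = 6
  E12 = MAX(-6, 6) = 6
  G9 = 6 * 6 = 36
  D7 = 6 + 36 = 42
  H7 = MAX(36, 42) = 42
  B10 = 42 - 42 = 0
  F10 = MIN(-6, 0) = -6

After the edit, cleaning proceeds:
  B3: a read changed (F8 -6->-4) — executes, giving 4.
  E12: a read changed (F8 -6->-4; B3 6->4) — executes, giving 4.
  G9: a read changed (B3 6->4; E12 6->4) — executes, giving 16.
  D7: a read changed (E12 6->4; G9 36->16) — executes, giving 20.
  H7: a read changed (G9 36->16; D7 42->20) — executes, giving 20.
  B10: a read changed (D7 42->20; H7 42->20) — executes, giving 0 — identical to its old value.
  F10: a read changed (F8 -6->-4) — executes, giving -4.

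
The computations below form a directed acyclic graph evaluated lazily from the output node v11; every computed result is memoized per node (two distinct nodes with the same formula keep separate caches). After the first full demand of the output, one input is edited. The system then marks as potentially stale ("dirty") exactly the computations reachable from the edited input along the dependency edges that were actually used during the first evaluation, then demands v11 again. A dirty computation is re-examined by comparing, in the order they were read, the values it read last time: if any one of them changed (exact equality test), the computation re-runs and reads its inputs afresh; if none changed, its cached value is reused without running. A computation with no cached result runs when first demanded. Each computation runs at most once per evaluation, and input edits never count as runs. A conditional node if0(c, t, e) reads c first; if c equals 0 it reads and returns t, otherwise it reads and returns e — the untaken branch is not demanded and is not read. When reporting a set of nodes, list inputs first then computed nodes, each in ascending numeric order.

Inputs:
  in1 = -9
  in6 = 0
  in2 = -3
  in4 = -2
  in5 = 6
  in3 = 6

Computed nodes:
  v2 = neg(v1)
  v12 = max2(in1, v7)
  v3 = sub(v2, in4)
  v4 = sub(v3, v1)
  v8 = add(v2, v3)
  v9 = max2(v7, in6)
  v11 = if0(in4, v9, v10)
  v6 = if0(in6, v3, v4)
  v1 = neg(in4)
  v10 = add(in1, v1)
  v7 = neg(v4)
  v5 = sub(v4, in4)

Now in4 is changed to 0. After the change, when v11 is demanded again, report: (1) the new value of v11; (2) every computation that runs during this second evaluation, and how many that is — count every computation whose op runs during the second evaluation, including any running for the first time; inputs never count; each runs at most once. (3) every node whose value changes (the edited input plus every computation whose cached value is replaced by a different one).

First demand of the output computes:
  v1 = neg(-2) = 2
  v10 = add(-9, 2) = -7
  v11 = if0(in4=-2 -> else branch v10) = -7

After the edit, cleaning proceeds:
  v1: a read changed (in4 -2->0) — executes, giving 0.
  v2: had never run; runs now, result 0.
  v3: had never run; runs now, result 0.
  v4: had never run; runs now, result 0.
  v7: had never run; runs now, result 0.
  v9: had never run; runs now, result 0.
  v10: stays stale; no demand reaches it after the flip.
  v11: a read changed (in4 -2->0) — executes, giving 0.

Note the branch switch — demand abandons v10, which is never re-examined.

Demanding v11 again yields 0.
7 computations run: v1, v2, v3, v4, v7, v9, v11.
The nodes whose values change: in4, v1, v11.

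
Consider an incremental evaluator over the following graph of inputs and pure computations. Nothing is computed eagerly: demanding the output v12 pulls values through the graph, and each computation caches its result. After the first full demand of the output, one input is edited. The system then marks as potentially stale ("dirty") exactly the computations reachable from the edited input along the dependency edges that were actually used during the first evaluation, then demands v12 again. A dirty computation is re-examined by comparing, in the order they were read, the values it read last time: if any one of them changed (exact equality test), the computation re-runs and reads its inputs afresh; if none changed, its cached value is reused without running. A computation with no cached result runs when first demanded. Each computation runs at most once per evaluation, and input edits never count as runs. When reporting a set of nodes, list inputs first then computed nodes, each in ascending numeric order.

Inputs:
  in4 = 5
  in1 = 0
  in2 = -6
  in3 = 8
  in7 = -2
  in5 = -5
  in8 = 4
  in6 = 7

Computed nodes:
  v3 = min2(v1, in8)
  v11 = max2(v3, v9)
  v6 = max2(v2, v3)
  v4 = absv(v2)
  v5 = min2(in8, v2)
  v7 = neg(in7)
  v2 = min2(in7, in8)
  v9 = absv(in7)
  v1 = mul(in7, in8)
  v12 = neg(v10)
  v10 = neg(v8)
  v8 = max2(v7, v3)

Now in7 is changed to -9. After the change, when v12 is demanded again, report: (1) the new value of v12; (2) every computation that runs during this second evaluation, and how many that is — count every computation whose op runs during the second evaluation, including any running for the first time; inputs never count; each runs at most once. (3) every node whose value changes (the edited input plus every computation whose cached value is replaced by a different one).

v12 now evaluates to 9.
Run set: v1, v3, v7, v8, v10, v12 (6 run).
Changed values: in7, v1, v3, v7, v8, v10, v12.

Initial pass — values computed on the first demand:
  v1 = mul(-2, 4) = -8
  v3 = min2(-8, 4) = -8
  v7 = neg(-2) = 2
  v8 = max2(2, -8) = 2
  v10 = neg(2) = -2
  v12 = neg(-2) = 2

Second demand — change propagation:
  v1: re-runs because in7 -2->-9; new result -36.
  v3: re-runs because v1 -8->-36; new result -36.
  v7: re-runs because in7 -2->-9; new result 9.
  v8: re-runs because v7 2->9; v3 -8->-36; new result 9.
  v10: re-runs because v8 2->9; new result -9.
  v12: re-runs because v10 -2->-9; new result 9.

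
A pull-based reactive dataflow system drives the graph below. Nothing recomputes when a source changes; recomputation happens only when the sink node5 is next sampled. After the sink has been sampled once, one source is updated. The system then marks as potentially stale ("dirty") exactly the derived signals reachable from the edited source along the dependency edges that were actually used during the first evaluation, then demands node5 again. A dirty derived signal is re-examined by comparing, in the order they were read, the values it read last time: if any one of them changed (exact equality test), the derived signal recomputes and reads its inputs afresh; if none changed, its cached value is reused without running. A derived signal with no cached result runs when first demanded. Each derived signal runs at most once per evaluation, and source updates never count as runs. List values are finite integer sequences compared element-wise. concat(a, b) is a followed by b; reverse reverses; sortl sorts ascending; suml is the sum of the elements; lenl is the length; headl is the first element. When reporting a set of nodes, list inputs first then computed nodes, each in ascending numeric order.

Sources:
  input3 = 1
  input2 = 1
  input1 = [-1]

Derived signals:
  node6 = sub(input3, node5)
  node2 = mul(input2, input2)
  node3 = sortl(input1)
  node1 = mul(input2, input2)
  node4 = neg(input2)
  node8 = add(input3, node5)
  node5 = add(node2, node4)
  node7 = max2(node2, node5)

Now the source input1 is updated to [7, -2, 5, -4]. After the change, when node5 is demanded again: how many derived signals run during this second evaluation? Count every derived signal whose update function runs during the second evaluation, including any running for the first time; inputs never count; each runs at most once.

Derived signals that run: none — 0 in total.
Key observation: input1 is never demanded by the output, so the edit triggers no recomputation at all.

First evaluation (everything demanded from the output):
  node2 = mul(1, 1) = 1
  node4 = neg(1) = -1
  node5 = add(1, -1) = 0

Propagation after the edit:
  input1 feeds no computation that the output demands — nothing is marked dirty and nothing runs.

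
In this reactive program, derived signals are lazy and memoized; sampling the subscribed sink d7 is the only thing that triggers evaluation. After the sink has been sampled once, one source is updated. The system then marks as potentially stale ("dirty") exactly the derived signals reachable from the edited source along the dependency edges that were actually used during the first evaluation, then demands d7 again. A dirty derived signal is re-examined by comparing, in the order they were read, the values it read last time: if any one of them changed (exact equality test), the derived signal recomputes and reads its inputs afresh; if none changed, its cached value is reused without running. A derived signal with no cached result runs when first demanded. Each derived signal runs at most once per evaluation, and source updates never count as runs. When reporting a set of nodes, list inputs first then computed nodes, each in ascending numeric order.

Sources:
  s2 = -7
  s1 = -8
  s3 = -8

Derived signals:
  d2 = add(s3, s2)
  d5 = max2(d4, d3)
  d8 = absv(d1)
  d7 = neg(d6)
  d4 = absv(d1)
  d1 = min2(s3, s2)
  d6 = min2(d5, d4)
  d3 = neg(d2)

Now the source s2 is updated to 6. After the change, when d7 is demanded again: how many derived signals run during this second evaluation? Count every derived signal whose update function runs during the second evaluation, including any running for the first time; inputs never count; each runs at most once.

First demand of the output computes:
  d1 = min2(-8, -7) = -8
  d2 = add(-8, -7) = -15
  d3 = neg(-15) = 15
  d4 = absv(-8) = 8
  d5 = max2(8, 15) = 15
  d6 = min2(15, 8) = 8
  d7 = neg(8) = -8

After the edit, cleaning proceeds:
  d1: a read changed (s2 -7->6) — executes, giving -8 — identical to its old value.
  d2: a read changed (s2 -7->6) — executes, giving -2.
  d3: a read changed (d2 -15->-2) — executes, giving 2.
  d4: dirty, but its reads are unchanged (d1 unchanged); cached 8 stands.
  d5: a read changed (d3 15->2) — executes, giving 8.
  d6: a read changed (d5 15->8) — executes, giving 8 — identical to its old value.
  d7: dirty, but its reads are unchanged (d6 unchanged); cached -8 stands.

Note where the cutoff bites: d4 is checked, finds nothing changed, and keeps its cache.

5 derived signals run: d1, d2, d3, d5, d6.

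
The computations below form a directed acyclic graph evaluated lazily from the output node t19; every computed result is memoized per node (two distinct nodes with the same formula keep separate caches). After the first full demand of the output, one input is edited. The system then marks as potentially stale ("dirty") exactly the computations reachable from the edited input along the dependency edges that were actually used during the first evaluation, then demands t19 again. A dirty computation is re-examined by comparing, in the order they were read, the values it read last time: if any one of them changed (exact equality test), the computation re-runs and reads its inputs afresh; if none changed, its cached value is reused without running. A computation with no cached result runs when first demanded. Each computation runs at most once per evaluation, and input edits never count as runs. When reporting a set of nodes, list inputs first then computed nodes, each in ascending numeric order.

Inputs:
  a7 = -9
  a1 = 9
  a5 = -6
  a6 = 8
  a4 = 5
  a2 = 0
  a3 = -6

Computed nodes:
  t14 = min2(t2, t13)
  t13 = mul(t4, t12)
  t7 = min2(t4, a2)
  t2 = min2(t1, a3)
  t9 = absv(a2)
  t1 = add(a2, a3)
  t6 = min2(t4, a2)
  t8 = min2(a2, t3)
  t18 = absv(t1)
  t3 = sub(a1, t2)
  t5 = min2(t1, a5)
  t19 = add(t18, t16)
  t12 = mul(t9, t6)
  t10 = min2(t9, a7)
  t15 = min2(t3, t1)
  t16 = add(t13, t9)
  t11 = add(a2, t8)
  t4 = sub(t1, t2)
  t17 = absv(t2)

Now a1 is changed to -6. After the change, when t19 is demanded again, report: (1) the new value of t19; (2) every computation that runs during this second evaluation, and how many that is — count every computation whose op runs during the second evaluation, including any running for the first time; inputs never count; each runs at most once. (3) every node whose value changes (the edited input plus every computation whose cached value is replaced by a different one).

First demand of the output computes:
  t1 = add(0, -6) = -6
  t2 = min2(-6, -6) = -6
  t4 = sub(-6, -6) = 0
  t6 = min2(0, 0) = 0
  t9 = absv(0) = 0
  t12 = mul(0, 0) = 0
  t13 = mul(0, 0) = 0
  t16 = add(0, 0) = 0
  t18 = absv(-6) = 6
  t19 = add(6, 0) = 6

After the edit, cleaning proceeds:
  a1 only reaches undemanded nodes; the second demand re-runs nothing.

Note the shortcut — a1 feeds only undemanded nodes, so no recomputation happens.

Demanding t19 again yields 6.
0 computations run: none.
The nodes whose values change: a1.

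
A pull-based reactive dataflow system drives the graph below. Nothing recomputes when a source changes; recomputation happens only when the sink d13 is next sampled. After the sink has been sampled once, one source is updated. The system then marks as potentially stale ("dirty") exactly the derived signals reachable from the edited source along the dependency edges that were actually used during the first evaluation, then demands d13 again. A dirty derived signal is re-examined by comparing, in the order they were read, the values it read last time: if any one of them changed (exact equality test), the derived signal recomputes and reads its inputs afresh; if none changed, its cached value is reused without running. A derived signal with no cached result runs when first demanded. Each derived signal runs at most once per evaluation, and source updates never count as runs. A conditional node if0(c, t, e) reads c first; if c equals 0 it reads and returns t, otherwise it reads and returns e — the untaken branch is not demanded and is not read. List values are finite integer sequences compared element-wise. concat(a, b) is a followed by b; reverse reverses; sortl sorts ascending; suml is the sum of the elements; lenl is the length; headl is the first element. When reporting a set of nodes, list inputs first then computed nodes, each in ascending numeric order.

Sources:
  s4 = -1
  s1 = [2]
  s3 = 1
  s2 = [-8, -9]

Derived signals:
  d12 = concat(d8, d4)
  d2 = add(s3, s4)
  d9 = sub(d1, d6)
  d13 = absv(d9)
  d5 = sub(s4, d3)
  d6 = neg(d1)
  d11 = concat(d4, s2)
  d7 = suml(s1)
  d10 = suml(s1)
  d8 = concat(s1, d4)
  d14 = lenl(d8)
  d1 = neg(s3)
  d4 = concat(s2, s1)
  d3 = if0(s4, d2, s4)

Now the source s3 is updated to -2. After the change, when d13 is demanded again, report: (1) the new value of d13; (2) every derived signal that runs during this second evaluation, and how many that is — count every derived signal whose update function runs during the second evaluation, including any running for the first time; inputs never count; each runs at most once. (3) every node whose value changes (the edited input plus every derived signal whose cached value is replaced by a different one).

New value of d13: 4.
Derived signals that run: d1, d6, d9, d13 — 4 in total.
Values that change: s3, d1, d6, d9, d13.

First evaluation (everything demanded from the output):
  d1 = neg(1) = -1
  d6 = neg(-1) = 1
  d9 = sub(-1, 1) = -2
  d13 = absv(-2) = 2

Propagation after the edit:
  d1: runs — s3 1->-2; result 2.
  d6: runs — d1 -1->2; result -2.
  d9: runs — d1 -1->2; d6 1->-2; result 4.
  d13: runs — d9 -2->4; result 4.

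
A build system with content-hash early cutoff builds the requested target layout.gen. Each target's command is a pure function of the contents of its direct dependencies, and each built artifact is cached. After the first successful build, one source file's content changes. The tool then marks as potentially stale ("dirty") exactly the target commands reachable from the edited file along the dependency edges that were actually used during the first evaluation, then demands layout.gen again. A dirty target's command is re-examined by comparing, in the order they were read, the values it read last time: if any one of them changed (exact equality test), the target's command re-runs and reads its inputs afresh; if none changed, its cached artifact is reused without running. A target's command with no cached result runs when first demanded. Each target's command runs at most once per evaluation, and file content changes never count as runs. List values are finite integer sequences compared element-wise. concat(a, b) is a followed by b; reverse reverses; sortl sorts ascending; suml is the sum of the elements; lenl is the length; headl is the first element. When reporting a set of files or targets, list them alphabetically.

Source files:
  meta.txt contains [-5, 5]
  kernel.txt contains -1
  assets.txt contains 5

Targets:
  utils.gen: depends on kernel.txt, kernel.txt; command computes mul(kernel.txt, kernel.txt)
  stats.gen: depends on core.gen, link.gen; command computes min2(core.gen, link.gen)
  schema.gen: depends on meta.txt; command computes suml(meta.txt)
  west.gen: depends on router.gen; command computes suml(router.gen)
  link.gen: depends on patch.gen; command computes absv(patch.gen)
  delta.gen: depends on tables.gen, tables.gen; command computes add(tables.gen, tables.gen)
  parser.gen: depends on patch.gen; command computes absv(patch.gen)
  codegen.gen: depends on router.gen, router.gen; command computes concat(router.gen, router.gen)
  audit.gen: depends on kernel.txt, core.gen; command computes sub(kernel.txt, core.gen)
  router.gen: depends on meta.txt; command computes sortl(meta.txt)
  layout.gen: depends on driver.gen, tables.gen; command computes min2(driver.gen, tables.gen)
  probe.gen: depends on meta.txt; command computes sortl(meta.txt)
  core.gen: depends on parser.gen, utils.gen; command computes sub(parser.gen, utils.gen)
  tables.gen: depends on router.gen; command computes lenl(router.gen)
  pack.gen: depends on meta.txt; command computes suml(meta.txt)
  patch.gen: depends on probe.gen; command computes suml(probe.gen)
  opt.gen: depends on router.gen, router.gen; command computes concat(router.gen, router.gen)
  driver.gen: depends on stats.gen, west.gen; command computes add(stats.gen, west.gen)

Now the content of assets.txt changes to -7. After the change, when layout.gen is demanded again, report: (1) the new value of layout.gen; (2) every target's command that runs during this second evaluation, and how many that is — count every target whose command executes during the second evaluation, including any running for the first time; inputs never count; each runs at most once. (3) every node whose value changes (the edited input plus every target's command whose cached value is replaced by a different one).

First evaluation (everything demanded from the output):
  probe.gen = sortl([-5, 5]) = [-5, 5]
  patch.gen = suml([-5, 5]) = 0
  link.gen = absv(0) = 0
  parser.gen = absv(0) = 0
  router.gen = sortl([-5, 5]) = [-5, 5]
  tables.gen = lenl([-5, 5]) = 2
  utils.gen = mul(-1, -1) = 1
  core.gen = sub(0, 1) = -1
  stats.gen = min2(-1, 0) = -1
  west.gen = suml([-5, 5]) = 0
  driver.gen = add(-1, 0) = -1
  layout.gen = min2(-1, 2) = -1

Propagation after the edit:
  assets.txt feeds no computation that the output demands — nothing is marked dirty and nothing runs.

Key observation: assets.txt is never demanded by the output, so the edit triggers no recomputation at all.

New value of layout.gen: -1.
Target commands that run: none — 0 in total.
Values that change: assets.txt.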